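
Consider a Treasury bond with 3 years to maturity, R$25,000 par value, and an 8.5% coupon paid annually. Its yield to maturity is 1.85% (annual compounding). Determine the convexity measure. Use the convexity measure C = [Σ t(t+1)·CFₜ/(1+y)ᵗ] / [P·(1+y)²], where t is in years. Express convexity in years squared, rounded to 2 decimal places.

With y = 0.0185:
  t   CF        PV=CF/(1+0.0185)^t    t·PV        t(t+1)·PV
  1     2,125.00     2,086.4016     2,086.4016       4,172.8031
  2     2,125.00     2,048.5042     4,097.0085      12,291.0255
  3    27,125.00    25,673.5927    77,020.7781     308,083.1123
  Σ                 29,808.4985    83,204.1881     324,546.9409
P = 29,808.4985.
Convexity = Σ t(t+1)·PV / [P·(1+y)²] = 324,546.9409 / (29,808.4985 × 1.037342) = 10.49580.

10.50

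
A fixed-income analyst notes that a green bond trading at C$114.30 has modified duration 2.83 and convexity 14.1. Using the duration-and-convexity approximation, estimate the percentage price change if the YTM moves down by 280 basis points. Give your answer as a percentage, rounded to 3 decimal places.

Duration effect: -D_mod·Δy = -2.83 × (-0.028) = +0.079240
Convexity effect: ½·C·(Δy)² = 0.5 × 14.1 × (-0.028)² = +0.0055272
ΔP/P ≈ +0.079240 + 0.0055272 = +0.0847672
= +8.47672%.

+8.477%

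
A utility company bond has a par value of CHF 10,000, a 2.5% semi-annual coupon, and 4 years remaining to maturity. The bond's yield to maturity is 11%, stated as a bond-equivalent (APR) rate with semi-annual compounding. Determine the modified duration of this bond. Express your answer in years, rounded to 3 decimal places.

Periodic yield y = 0.055. First find Macaulay duration:
  t   CF        PV=CF/(1+0.055)^t    t·PV
  1       125.00       118.4834       118.4834
  2       125.00       112.3066       224.6131
  3       125.00       106.4517       319.3551
  4       125.00       100.9021       403.6084
  5       125.00        95.6418       478.2090
  6       125.00        90.6557       543.9344
  7       125.00        85.9296       601.5072
  8    10,125.00     6,597.4386    52,779.5085
  Σ                  7,307.8095    55,469.2191
P = 7,307.8095; Macaulay duration = 55,469.2191 / 7,307.8095 = 7.59040 half-year periods = 3.79520 years.
Modified duration = D_Mac / (1 + y) = 3.79520 / 1.055 = 3.59735 years.

3.597 years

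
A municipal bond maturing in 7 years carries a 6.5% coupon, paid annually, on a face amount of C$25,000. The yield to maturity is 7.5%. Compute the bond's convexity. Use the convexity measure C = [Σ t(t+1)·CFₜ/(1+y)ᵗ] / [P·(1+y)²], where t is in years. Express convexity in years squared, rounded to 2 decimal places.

With y = 0.075:
  t   CF        PV=CF/(1+0.075)^t    t·PV        t(t+1)·PV
  1     1,625.00     1,511.6279     1,511.6279       3,023.2558
  2     1,625.00     1,406.1655     2,812.3310       8,436.9930
  3     1,625.00     1,308.0609     3,924.1828      15,696.7311
  4     1,625.00     1,216.8009     4,867.2034      24,336.0172
  5     1,625.00     1,131.9078     5,659.5389      33,957.2333
  6     1,625.00     1,052.9375     6,317.6248      44,223.3736
  7    26,625.00    16,048.3492   112,338.4447     898,707.5572
  Σ                 23,675.8497   137,430.9535   1,028,381.1613
P = 23,675.8497.
Convexity = Σ t(t+1)·PV / [P·(1+y)²] = 1,028,381.1613 / (23,675.8497 × 1.155625) = 37.58648.

37.59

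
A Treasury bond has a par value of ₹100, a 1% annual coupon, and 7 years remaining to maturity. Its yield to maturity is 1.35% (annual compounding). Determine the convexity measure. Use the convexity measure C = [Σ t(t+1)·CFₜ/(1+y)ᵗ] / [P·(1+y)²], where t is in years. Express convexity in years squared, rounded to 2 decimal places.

52.37

With y = 0.0135:
  t   CF        PV=CF/(1+0.0135)^t    t·PV        t(t+1)·PV
  1         1.00         0.9867         0.9867           1.9734
  2         1.00         0.9735         1.9471           5.8412
  3         1.00         0.9606         2.8817          11.5268
  4         1.00         0.9478         3.7911          18.9555
  5         1.00         0.9351         4.6757          28.0545
  6         1.00         0.9227         5.5362          38.7531
  7       101.00        91.9507       643.6550       5,149.2399
  Σ                     97.6771       663.4735       5,254.3445
P = 97.6771.
Convexity = Σ t(t+1)·PV / [P·(1+y)²] = 5,254.3445 / (97.6771 × 1.027182) = 52.36947.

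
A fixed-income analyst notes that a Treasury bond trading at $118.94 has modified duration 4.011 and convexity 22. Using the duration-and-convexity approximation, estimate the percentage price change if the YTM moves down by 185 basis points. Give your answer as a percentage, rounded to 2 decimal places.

+7.80%

Duration effect: -D_mod·Δy = -4.011 × (-0.0185) = +0.0742035
Convexity effect: ½·C·(Δy)² = 0.5 × 22 × (-0.0185)² = +0.00376475
ΔP/P ≈ +0.0742035 + 0.00376475 = +0.07796825
= +7.796825%.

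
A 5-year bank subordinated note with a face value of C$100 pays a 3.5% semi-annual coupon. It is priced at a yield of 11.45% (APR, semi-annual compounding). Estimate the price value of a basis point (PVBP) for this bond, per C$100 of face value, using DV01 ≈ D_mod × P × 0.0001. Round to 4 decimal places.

Periodic yield y = 0.05725.
  t   CF        PV=CF/(1+0.05725)^t    t·PV
  1         1.75         1.6552         1.6552
  2         1.75         1.5656         3.1312
  3         1.75         1.4808         4.4425
  4         1.75         1.4006         5.6026
  5         1.75         1.3248         6.6240
  6         1.75         1.2531         7.5184
  7         1.75         1.1852         8.2964
  8         1.75         1.1210         8.9682
  9         1.75         1.0603         9.5429
  10      101.75        58.3119       583.1194
  Σ                     70.3587       638.9008
P = 70.3587; D_Mac = 9.08063 half-year periods = 4.54031 yrs; D_mod = 4.29446 yrs.
DV01 ≈ 4.29446 × 70.3587 × 0.0001 = 0.030215.

C$0.0302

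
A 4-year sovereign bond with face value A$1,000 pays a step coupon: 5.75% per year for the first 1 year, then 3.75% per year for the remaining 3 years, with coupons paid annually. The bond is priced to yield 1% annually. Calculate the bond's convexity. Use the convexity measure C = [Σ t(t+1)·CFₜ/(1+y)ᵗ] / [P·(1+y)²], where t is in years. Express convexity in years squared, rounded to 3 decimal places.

18.014

With y = 0.01:
  t   CF        PV=CF/(1+0.01)^t    t·PV        t(t+1)·PV
  1        57.50        56.9307        56.9307         113.8614
  2        37.50        36.7611        73.5222         220.5666
  3        37.50        36.3971       109.1914         436.7656
  4     1,037.50       997.0171     3,988.0684      19,940.3421
  Σ                  1,127.1060     4,227.7127      20,711.5357
P = 1,127.1060.
Convexity = Σ t(t+1)·PV / [P·(1+y)²] = 20,711.5357 / (1,127.1060 × 1.020100) = 18.01378.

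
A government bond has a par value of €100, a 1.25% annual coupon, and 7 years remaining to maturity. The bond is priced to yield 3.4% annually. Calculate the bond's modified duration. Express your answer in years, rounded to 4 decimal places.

6.5020 years

Periodic yield y = 0.034. First find Macaulay duration:
  t   CF        PV=CF/(1+0.034)^t    t·PV
  1         1.25         1.2089         1.2089
  2         1.25         1.1691         2.3383
  3         1.25         1.1307         3.3921
  4         1.25         1.0935         4.3741
  5         1.25         1.0576         5.2878
  6         1.25         1.0228         6.1367
  7       101.25        80.1219       560.8533
  Σ                     86.8045       583.5913
P = 86.8045; Macaulay duration = 583.5913 / 86.8045 = 6.72305 years.
Modified duration = D_Mac / (1 + y) = 6.72305 / 1.034 = 6.50198 years.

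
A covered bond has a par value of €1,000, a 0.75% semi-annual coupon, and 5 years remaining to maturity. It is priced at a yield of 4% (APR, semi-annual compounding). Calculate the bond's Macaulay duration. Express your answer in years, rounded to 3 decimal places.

4.908 years

Periodic yield y = 0.02. Discount each cash flow and weight by its period:
  t   CF        PV=CF/(1+0.02)^t    t·PV
  1         3.75         3.6765         3.6765
  2         3.75         3.6044         7.2088
  3         3.75         3.5337        10.6011
  4         3.75         3.4644        13.8577
  5         3.75         3.3965        16.9825
  6         3.75         3.3299        19.9794
  7         3.75         3.2646        22.8522
  8         3.75         3.2006        25.6047
  9         3.75         3.1378        28.2405
  10    1,003.75       823.4246     8,234.2461
  Σ                    854.0330     8,383.2493
Price P = Σ PV = 854.0330.
Macaulay duration = Σ(t·PV) / P = 8,383.2493 / 854.0330 = 9.81607 half-year periods.
In years: 9.81607 / 2 = 4.90804 years.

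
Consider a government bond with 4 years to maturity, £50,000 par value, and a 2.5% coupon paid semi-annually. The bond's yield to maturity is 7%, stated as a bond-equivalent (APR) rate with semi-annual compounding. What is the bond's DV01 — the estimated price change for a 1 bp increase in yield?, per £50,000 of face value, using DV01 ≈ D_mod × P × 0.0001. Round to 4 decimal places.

£15.5711

Periodic yield y = 0.035.
  t   CF        PV=CF/(1+0.035)^t    t·PV
  1       625.00       603.8647       603.8647
  2       625.00       583.4442     1,166.8884
  3       625.00       563.7142     1,691.1426
  4       625.00       544.6514     2,178.6056
  5       625.00       526.2332     2,631.1661
  6       625.00       508.4379     3,050.6274
  7       625.00       491.2444     3,438.7105
  8    50,625.00    38,445.2100   307,561.6803
  Σ                 42,266.8000   322,322.6855
P = 42,266.8000; D_Mac = 7.62591 half-year periods = 3.81295 yrs; D_mod = 3.68401 yrs.
DV01 ≈ 3.68401 × 42,266.8000 × 0.0001 = 15.571144.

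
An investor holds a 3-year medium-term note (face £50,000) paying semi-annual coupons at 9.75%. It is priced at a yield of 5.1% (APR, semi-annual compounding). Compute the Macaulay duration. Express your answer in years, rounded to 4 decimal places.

Periodic yield y = 0.0255. Discount each cash flow and weight by its period:
  t   CF        PV=CF/(1+0.0255)^t    t·PV
  1     2,437.50     2,376.8893     2,376.8893
  2     2,437.50     2,317.7858     4,635.5716
  3     2,437.50     2,260.1519     6,780.4557
  4     2,437.50     2,203.9512     8,815.8046
  5     2,437.50     2,149.1479    10,745.7394
  6    52,437.50    45,084.5760   270,507.4562
  Σ                 56,392.5021   303,861.9168
Price P = Σ PV = 56,392.5021.
Macaulay duration = Σ(t·PV) / P = 303,861.9168 / 56,392.5021 = 5.38834 half-year periods.
In years: 5.38834 / 2 = 2.69417 years.

2.6942 years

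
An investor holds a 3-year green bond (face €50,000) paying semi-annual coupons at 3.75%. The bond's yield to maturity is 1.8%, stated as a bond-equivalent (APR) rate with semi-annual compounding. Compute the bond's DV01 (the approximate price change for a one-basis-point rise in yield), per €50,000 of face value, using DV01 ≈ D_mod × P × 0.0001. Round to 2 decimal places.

Periodic yield y = 0.009.
  t   CF        PV=CF/(1+0.009)^t    t·PV
  1       937.50       929.1378       929.1378
  2       937.50       920.8501     1,841.7002
  3       937.50       912.6364     2,737.9091
  4       937.50       904.4959     3,617.9837
  5       937.50       896.4281     4,482.1403
  6    50,937.50    48,271.4816   289,628.8895
  Σ                 52,835.0298   303,237.7606
P = 52,835.0298; D_Mac = 5.73933 half-year periods = 2.86967 yrs; D_mod = 2.84407 yrs.
DV01 ≈ 2.84407 × 52,835.0298 × 0.0001 = 15.026648.

€15.03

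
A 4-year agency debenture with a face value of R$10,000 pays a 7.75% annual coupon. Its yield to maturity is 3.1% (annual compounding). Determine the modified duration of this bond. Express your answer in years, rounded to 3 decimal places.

Periodic yield y = 0.031. First find Macaulay duration:
  t   CF        PV=CF/(1+0.031)^t    t·PV
  1       775.00       751.6974       751.6974
  2       775.00       729.0954     1,458.1908
  3       775.00       707.1731     2,121.5192
  4    10,775.00     9,536.3596    38,145.4383
  Σ                 11,724.3254    42,476.8457
P = 11,724.3254; Macaulay duration = 42,476.8457 / 11,724.3254 = 3.62297 years.
Modified duration = D_Mac / (1 + y) = 3.62297 / 1.031 = 3.51403 years.

3.514 years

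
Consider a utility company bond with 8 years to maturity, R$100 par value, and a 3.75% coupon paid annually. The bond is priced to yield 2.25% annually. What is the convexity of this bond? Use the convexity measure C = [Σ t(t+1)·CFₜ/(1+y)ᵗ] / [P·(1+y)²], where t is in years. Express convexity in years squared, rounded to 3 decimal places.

With y = 0.0225:
  t   CF        PV=CF/(1+0.0225)^t    t·PV        t(t+1)·PV
  1         3.75         3.6675         3.6675           7.3350
  2         3.75         3.5868         7.1736          21.5207
  3         3.75         3.5079        10.5236          42.0942
  4         3.75         3.4307        13.7227          68.6133
  5         3.75         3.3552        16.7759         100.6551
  6         3.75         3.2813        19.6880         137.8163
  7         3.75         3.2091        22.4639         179.7116
  8       103.75        86.8324       694.6588       6,251.9294
  Σ                    110.8708       788.6739       6,809.6756
P = 110.8708.
Convexity = Σ t(t+1)·PV / [P·(1+y)²] = 6,809.6756 / (110.8708 × 1.045506) = 58.74660.

58.747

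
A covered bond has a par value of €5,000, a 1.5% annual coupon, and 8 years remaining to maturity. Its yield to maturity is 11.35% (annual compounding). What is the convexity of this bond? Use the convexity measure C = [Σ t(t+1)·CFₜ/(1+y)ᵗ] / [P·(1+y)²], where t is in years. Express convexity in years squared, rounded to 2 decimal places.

52.23

With y = 0.1135:
  t   CF        PV=CF/(1+0.1135)^t    t·PV        t(t+1)·PV
  1        75.00        67.3552        67.3552         134.7104
  2        75.00        60.4896       120.9792         362.9377
  3        75.00        54.3239       162.9716         651.8863
  4        75.00        48.7866       195.1463         975.7316
  5        75.00        43.8137       219.0686       1,314.4117
  6        75.00        39.3478       236.0865       1,652.6056
  7        75.00        35.3370       247.3590       1,978.8722
  8     5,075.00     2,147.4066    17,179.2525     154,613.2724
  Σ                  2,496.8603    18,428.2189     161,684.4278
P = 2,496.8603.
Convexity = Σ t(t+1)·PV / [P·(1+y)²] = 161,684.4278 / (2,496.8603 × 1.239882) = 52.22681.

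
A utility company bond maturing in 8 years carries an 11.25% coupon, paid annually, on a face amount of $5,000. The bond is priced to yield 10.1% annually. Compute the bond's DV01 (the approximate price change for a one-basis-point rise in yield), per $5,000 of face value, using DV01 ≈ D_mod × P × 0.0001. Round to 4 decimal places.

$2.7688

Periodic yield y = 0.101.
  t   CF        PV=CF/(1+0.101)^t    t·PV
  1       562.50       510.8992       510.8992
  2       562.50       464.0320       928.0639
  3       562.50       421.4641     1,264.3922
  4       562.50       382.8012     1,531.2047
  5       562.50       347.6850     1,738.4249
  6       562.50       315.7902     1,894.7410
  7       562.50       286.8212     2,007.7486
  8     5,562.50     2,576.1519    20,609.2154
  Σ                  5,305.6447    30,484.6900
P = 5,305.6447; D_Mac = 5.74571 yrs; D_mod = 5.21863 yrs.
DV01 ≈ 5.21863 × 5,305.6447 × 0.0001 = 2.768818.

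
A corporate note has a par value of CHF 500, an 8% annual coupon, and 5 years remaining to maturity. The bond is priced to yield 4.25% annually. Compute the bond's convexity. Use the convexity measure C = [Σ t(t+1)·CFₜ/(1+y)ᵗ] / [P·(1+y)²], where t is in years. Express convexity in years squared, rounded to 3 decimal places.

22.976

With y = 0.0425:
  t   CF        PV=CF/(1+0.0425)^t    t·PV        t(t+1)·PV
  1        40.00        38.3693        38.3693          76.7386
  2        40.00        36.8051        73.6102         220.8305
  3        40.00        35.3046       105.9139         423.6557
  4        40.00        33.8654       135.4615         677.3073
  5       540.00       438.5443     2,192.7214      13,156.3281
  Σ                    582.8887     2,546.0762      14,554.8602
P = 582.8887.
Convexity = Σ t(t+1)·PV / [P·(1+y)²] = 14,554.8602 / (582.8887 × 1.086806) = 22.97578.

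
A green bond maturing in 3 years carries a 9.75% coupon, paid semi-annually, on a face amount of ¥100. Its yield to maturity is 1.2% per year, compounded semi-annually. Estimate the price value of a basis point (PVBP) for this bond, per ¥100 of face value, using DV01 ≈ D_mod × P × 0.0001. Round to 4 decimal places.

¥0.0337

Periodic yield y = 0.006.
  t   CF        PV=CF/(1+0.006)^t    t·PV
  1        4.875         4.8459         4.8459
  2        4.875         4.8170         9.6340
  3        4.875         4.7883        14.3649
  4        4.875         4.7597        19.0389
  5        4.875         4.7313        23.6567
  6      104.875       101.1775       607.0652
  Σ                    125.1199       678.6057
P = 125.1199; D_Mac = 5.42365 half-year periods = 2.71182 yrs; D_mod = 2.69565 yrs.
DV01 ≈ 2.69565 × 125.1199 × 0.0001 = 0.033728.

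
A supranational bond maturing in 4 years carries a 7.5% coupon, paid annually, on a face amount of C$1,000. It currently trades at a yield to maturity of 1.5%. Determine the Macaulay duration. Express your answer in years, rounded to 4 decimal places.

Periodic yield y = 0.015. Discount each cash flow and weight by its year:
  t   CF        PV=CF/(1+0.015)^t    t·PV
  1        75.00        73.8916        73.8916
  2        75.00        72.7996       145.5993
  3        75.00        71.7238       215.1713
  4     1,075.00     1,012.8480     4,051.3922
  Σ                  1,231.2631     4,486.0544
Price P = Σ PV = 1,231.2631.
Macaulay duration = Σ(t·PV) / P = 4,486.0544 / 1,231.2631 = 3.64346 years.

3.6435 years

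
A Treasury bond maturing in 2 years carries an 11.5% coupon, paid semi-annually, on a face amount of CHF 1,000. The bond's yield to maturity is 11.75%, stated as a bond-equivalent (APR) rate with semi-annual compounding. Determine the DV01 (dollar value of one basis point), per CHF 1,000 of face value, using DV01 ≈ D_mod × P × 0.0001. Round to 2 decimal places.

Periodic yield y = 0.05875.
  t   CF        PV=CF/(1+0.05875)^t    t·PV
  1        57.50        54.3093        54.3093
  2        57.50        51.2957       102.5914
  3        57.50        48.4493       145.3479
  4     1,057.50       841.6019     3,366.4074
  Σ                    995.6562     3,668.6561
P = 995.6562; D_Mac = 3.68466 half-year periods = 1.84233 yrs; D_mod = 1.74010 yrs.
DV01 ≈ 1.74010 × 995.6562 × 0.0001 = 0.173254.

CHF 0.17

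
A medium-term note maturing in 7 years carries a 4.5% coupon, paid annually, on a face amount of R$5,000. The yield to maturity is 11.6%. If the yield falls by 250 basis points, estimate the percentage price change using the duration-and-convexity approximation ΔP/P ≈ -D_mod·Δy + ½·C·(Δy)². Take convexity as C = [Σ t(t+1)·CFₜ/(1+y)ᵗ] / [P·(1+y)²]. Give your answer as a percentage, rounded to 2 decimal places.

+14.43%

With y = 0.116:
  t   CF        PV=CF/(1+0.116)^t    t·PV        t(t+1)·PV
  1       225.00       201.6129       201.6129         403.2258
  2       225.00       180.6567       361.3134       1,083.9403
  3       225.00       161.8788       485.6364       1,942.5454
  4       225.00       145.0527       580.2107       2,901.0535
  5       225.00       129.9755       649.8776       3,899.2654
  6       225.00       116.4655       698.7931       4,891.5516
  7     5,225.00     2,423.4660    16,964.2621     135,714.0964
  Σ                  3,359.1081    19,941.7061     150,835.6785
P = 3,359.1081; D_Mac = 5.93661 yrs; D_mod = 5.31954 yrs; C = 36.05386.
Duration effect: -5.31954 × (-0.025) = +0.132989
Convexity effect: 0.5 × 36.05386 × (-0.025)² = +0.0112668
ΔP/P ≈ +0.132989 + 0.0112668 = +0.144255 = +14.4255%.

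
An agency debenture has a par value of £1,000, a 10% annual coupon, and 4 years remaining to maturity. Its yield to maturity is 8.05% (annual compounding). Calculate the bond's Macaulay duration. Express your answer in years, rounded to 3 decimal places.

3.504 years

Periodic yield y = 0.0805. Discount each cash flow and weight by its year:
  t   CF        PV=CF/(1+0.0805)^t    t·PV
  1       100.00        92.5497        92.5497
  2       100.00        85.6546       171.3091
  3       100.00        79.2731       237.8192
  4     1,100.00       807.0373     3,228.1491
  Σ                  1,064.5147     3,729.8272
Price P = Σ PV = 1,064.5147.
Macaulay duration = Σ(t·PV) / P = 3,729.8272 / 1,064.5147 = 3.50378 years.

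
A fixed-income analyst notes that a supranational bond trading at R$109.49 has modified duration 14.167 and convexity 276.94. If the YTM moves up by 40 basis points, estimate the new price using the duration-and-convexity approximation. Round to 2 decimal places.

R$103.53

Duration effect: -D_mod·Δy = -14.167 × (+0.004) = -0.056668
Convexity effect: ½·C·(Δy)² = 0.5 × 276.94 × (0.004)² = +0.00221552
ΔP/P ≈ -0.056668 + 0.00221552 = -0.05445248
New price ≈ 109.49 × (1 - 0.05445248) = 103.5279979648.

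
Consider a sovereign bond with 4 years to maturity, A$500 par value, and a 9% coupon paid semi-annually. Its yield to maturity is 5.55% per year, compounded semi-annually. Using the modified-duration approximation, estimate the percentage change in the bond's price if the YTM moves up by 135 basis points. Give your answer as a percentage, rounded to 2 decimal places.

Periodic yield y = 0.02775. Modified duration first:
  t   CF        PV=CF/(1+0.02775)^t    t·PV
  1        22.50        21.8925        21.8925
  2        22.50        21.3014        42.6027
  3        22.50        20.7262        62.1787
  4        22.50        20.1666        80.6664
  5        22.50        19.6221        98.1104
  6        22.50        19.0923       114.5536
  7        22.50        18.5768       130.0374
  8       522.50       419.7459     3,357.9668
  Σ                    561.1236     3,908.0085
P = 561.1236; D_Mac = 6.96461 half-year periods = 3.48231 yrs; D_mod = 3.48231/(1+0.02775) = 3.38828 yrs.
ΔP/P ≈ -D_mod · Δy = -3.38828 × (+0.0135) = -0.045742 = -4.5742%.

-4.57%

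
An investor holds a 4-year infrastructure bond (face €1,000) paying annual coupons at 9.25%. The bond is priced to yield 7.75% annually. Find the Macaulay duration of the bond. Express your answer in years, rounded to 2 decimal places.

3.53 years

Periodic yield y = 0.0775. Discount each cash flow and weight by its year:
  t   CF        PV=CF/(1+0.0775)^t    t·PV
  1        92.50        85.8469        85.8469
  2        92.50        79.6723       159.3445
  3        92.50        73.9418       221.8253
  4     1,092.50       810.4987     3,241.9949
  Σ                  1,049.9596     3,709.0116
Price P = Σ PV = 1,049.9596.
Macaulay duration = Σ(t·PV) / P = 3,709.0116 / 1,049.9596 = 3.53253 years.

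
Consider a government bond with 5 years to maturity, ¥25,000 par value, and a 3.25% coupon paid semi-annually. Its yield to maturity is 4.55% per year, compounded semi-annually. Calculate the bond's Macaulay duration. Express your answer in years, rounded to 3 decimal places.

Periodic yield y = 0.02275. Discount each cash flow and weight by its period:
  t   CF        PV=CF/(1+0.02275)^t    t·PV
  1       406.25       397.2134       397.2134
  2       406.25       388.3778       776.7556
  3       406.25       379.7387     1,139.2162
  4       406.25       371.2919     1,485.1674
  5       406.25       363.0329     1,815.1643
  6       406.25       354.9576     2,129.7454
  7       406.25       347.0619     2,429.4334
  8       406.25       339.3419     2,714.7351
  9       406.25       331.7936     2,986.1422
  10   25,406.25    20,288.3013   202,883.0128
  Σ                 23,561.1109   218,756.5859
Price P = Σ PV = 23,561.1109.
Macaulay duration = Σ(t·PV) / P = 218,756.5859 / 23,561.1109 = 9.28465 half-year periods.
In years: 9.28465 / 2 = 4.64232 years.

4.642 years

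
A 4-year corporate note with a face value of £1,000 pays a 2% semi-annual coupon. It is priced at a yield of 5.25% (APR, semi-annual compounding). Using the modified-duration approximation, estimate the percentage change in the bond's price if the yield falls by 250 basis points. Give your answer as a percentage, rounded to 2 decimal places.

Periodic yield y = 0.02625. Modified duration first:
  t   CF        PV=CF/(1+0.02625)^t    t·PV
  1        10.00         9.7442         9.7442
  2        10.00         9.4950        18.9899
  3        10.00         9.2521        27.7563
  4        10.00         9.0154        36.0618
  5        10.00         8.7848        43.9242
  6        10.00         8.5601        51.3609
  7        10.00         8.3412        58.3883
  8     1,010.00       820.9109     6,567.2871
  Σ                    884.1038     6,813.5127
P = 884.1038; D_Mac = 7.70669 half-year periods = 3.85334 yrs; D_mod = 3.85334/(1+0.02625) = 3.75478 yrs.
ΔP/P ≈ -D_mod · Δy = -3.75478 × (-0.025) = +0.093870 = +9.3870%.

+9.39%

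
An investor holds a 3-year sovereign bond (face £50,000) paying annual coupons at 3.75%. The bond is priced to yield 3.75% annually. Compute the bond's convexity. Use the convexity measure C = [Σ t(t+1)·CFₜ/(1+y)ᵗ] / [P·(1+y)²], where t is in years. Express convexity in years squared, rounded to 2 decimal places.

10.62

With y = 0.0375:
  t   CF        PV=CF/(1+0.0375)^t    t·PV        t(t+1)·PV
  1     1,875.00     1,807.2289     1,807.2289       3,614.4578
  2     1,875.00     1,741.9074     3,483.8148      10,451.4443
  3    51,875.00    46,450.8637   139,352.5911     557,410.3643
  Σ                 50,000.0000   144,643.6348     571,476.2665
P = 50,000.0000.
Convexity = Σ t(t+1)·PV / [P·(1+y)²] = 571,476.2665 / (50,000.0000 × 1.076406) = 10.61823.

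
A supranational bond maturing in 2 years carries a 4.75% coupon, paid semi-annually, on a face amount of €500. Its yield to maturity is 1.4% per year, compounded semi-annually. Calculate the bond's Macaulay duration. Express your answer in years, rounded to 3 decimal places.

1.934 years

Periodic yield y = 0.007. Discount each cash flow and weight by its period:
  t   CF        PV=CF/(1+0.007)^t    t·PV
  1       11.875        11.7925        11.7925
  2       11.875        11.7105        23.4210
  3       11.875        11.6291        34.8872
  4      511.875       497.7898     1,991.1594
  Σ                    532.9219     2,061.2600
Price P = Σ PV = 532.9219.
Macaulay duration = Σ(t·PV) / P = 2,061.2600 / 532.9219 = 3.86785 half-year periods.
In years: 3.86785 / 2 = 1.93392 years.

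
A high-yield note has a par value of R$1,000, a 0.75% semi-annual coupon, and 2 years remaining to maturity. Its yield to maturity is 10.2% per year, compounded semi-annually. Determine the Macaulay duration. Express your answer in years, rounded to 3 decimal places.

Periodic yield y = 0.051. Discount each cash flow and weight by its period:
  t   CF        PV=CF/(1+0.051)^t    t·PV
  1         3.75         3.5680         3.5680
  2         3.75         3.3949         6.7898
  3         3.75         3.2302         9.6905
  4     1,003.75       822.6492     3,290.5969
  Σ                    832.8423     3,310.6452
Price P = Σ PV = 832.8423.
Macaulay duration = Σ(t·PV) / P = 3,310.6452 / 832.8423 = 3.97512 half-year periods.
In years: 3.97512 / 2 = 1.98756 years.

1.988 years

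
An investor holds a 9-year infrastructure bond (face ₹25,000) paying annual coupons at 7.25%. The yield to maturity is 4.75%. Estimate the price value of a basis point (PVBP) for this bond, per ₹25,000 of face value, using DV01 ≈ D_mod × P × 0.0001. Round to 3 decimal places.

₹19.981

Periodic yield y = 0.0475.
  t   CF        PV=CF/(1+0.0475)^t    t·PV
  1     1,812.50     1,730.3103     1,730.3103
  2     1,812.50     1,651.8475     3,303.6950
  3     1,812.50     1,576.9427     4,730.8282
  4     1,812.50     1,505.4346     6,021.7383
  5     1,812.50     1,437.1691     7,185.8453
  6     1,812.50     1,371.9991     8,231.9946
  7     1,812.50     1,309.7843     9,168.4904
  8     1,812.50     1,250.3908    10,003.1262
  9    26,812.50    17,658.3868   158,925.4809
  Σ                 29,492.2651   209,301.5091
P = 29,492.2651; D_Mac = 7.09683 yrs; D_mod = 6.77501 yrs.
DV01 ≈ 6.77501 × 29,492.2651 × 0.0001 = 19.981051.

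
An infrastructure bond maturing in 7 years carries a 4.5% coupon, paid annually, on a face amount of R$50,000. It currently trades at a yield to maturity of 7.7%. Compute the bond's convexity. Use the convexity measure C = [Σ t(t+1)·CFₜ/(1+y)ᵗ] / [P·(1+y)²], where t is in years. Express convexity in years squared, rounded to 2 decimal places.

39.78

With y = 0.077:
  t   CF        PV=CF/(1+0.077)^t    t·PV        t(t+1)·PV
  1     2,250.00     2,089.1365     2,089.1365       4,178.2730
  2     2,250.00     1,939.7739     3,879.5478      11,638.6434
  3     2,250.00     1,801.0900     5,403.2699      21,613.0797
  4     2,250.00     1,672.3212     6,689.2849      33,446.4247
  5     2,250.00     1,552.7588     7,763.7940      46,582.7643
  6     2,250.00     1,441.7445     8,650.4669      60,553.2683
  7    52,250.00    31,086.8252   217,607.7767   1,740,862.2133
  Σ                 41,583.6501   252,083.2768   1,918,874.6666
P = 41,583.6501.
Convexity = Σ t(t+1)·PV / [P·(1+y)²] = 1,918,874.6666 / (41,583.6501 × 1.159929) = 39.78255.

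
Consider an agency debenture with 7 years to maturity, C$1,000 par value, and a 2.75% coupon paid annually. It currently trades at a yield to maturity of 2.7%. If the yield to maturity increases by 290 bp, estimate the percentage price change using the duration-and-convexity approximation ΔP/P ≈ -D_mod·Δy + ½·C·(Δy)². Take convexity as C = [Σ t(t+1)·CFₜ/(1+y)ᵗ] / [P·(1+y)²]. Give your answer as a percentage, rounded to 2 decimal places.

With y = 0.027:
  t   CF        PV=CF/(1+0.027)^t    t·PV        t(t+1)·PV
  1        27.50        26.7770        26.7770          53.5540
  2        27.50        26.0730        52.1461         156.4383
  3        27.50        25.3876        76.1628         304.6510
  4        27.50        24.7201        98.8806         494.4028
  5        27.50        24.0702       120.3512         722.1073
  6        27.50        23.4374       140.6246         984.3722
  7     1,027.50       852.6852     5,968.7964      47,750.3712
  Σ                  1,003.1507     6,483.7386      50,465.8968
P = 1,003.1507; D_Mac = 6.46337 yrs; D_mod = 6.29345 yrs; C = 47.69699.
Duration effect: -6.29345 × (+0.029) = -0.182510
Convexity effect: 0.5 × 47.69699 × (0.029)² = +0.0200566
ΔP/P ≈ -0.182510 + 0.0200566 = -0.162454 = -16.2454%.

-16.25%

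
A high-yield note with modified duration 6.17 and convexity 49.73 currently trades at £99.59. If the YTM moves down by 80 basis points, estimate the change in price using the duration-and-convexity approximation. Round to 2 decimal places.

+£5.07

Duration effect: -D_mod·Δy = -6.17 × (-0.008) = +0.049360
Convexity effect: ½·C·(Δy)² = 0.5 × 49.73 × (-0.008)² = +0.00159136
ΔP/P ≈ +0.049360 + 0.00159136 = +0.05095136
ΔP ≈ 99.59 × (+0.05095136) = +5.0742459424.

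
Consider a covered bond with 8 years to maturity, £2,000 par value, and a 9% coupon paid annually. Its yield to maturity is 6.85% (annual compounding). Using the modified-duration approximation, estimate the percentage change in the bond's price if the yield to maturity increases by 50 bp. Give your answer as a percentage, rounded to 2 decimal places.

Periodic yield y = 0.0685. Modified duration first:
  t   CF        PV=CF/(1+0.0685)^t    t·PV
  1       180.00       168.4605       168.4605
  2       180.00       157.6607       315.3214
  3       180.00       147.5533       442.6599
  4       180.00       138.0939       552.3755
  5       180.00       129.2409       646.2043
  6       180.00       120.9554       725.7325
  7       180.00       113.2011       792.4080
  8     2,180.00     1,283.0993    10,264.7947
  Σ                  2,258.2651    13,907.9569
P = 2,258.2651; D_Mac = 6.15869 yrs; D_mod = 6.15869/(1+0.0685) = 5.76387 yrs.
ΔP/P ≈ -D_mod · Δy = -5.76387 × (+0.005) = -0.028819 = -2.8819%.

-2.88%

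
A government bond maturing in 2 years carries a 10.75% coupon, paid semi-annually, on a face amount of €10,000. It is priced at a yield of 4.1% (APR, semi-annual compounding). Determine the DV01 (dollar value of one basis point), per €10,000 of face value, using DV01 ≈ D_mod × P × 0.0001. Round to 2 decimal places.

€2.05

Periodic yield y = 0.0205.
  t   CF        PV=CF/(1+0.0205)^t    t·PV
  1       537.50       526.7026       526.7026
  2       537.50       516.1221     1,032.2442
  3       537.50       505.7541     1,517.2624
  4    10,537.50     9,715.9563    38,863.8251
  Σ                 11,264.5351    41,940.0343
P = 11,264.5351; D_Mac = 3.72319 half-year periods = 1.86160 yrs; D_mod = 1.82420 yrs.
DV01 ≈ 1.82420 × 11,264.5351 × 0.0001 = 2.054877.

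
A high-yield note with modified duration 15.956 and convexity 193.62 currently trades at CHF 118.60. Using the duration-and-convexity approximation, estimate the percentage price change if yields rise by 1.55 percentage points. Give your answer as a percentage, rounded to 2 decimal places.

Duration effect: -D_mod·Δy = -15.956 × (+0.0155) = -0.247318
Convexity effect: ½·C·(Δy)² = 0.5 × 193.62 × (0.0155)² = +0.0232586025
ΔP/P ≈ -0.247318 + 0.0232586025 = -0.2240593975
= -22.40593975%.

-22.41%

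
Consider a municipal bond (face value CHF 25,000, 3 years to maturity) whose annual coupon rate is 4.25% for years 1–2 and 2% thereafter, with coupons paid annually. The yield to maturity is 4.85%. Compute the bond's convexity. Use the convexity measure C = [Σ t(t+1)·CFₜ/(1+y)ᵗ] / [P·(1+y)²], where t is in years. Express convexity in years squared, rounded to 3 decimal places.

With y = 0.0485:
  t   CF        PV=CF/(1+0.0485)^t    t·PV        t(t+1)·PV
  1     1,062.50     1,013.3524     1,013.3524       2,026.7048
  2     1,062.50       966.4782     1,932.9564       5,798.8693
  3    25,500.00    22,122.5342    66,367.6027     265,470.4109
  Σ                 24,102.3649    69,313.9116     273,295.9850
P = 24,102.3649.
Convexity = Σ t(t+1)·PV / [P·(1+y)²] = 273,295.9850 / (24,102.3649 × 1.099352) = 10.31423.

10.314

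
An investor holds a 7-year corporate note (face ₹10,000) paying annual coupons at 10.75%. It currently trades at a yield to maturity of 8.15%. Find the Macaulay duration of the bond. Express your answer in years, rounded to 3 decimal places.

5.375 years

Periodic yield y = 0.0815. Discount each cash flow and weight by its year:
  t   CF        PV=CF/(1+0.0815)^t    t·PV
  1     1,075.00       993.9898       993.9898
  2     1,075.00       919.0844     1,838.1689
  3     1,075.00       849.8238     2,549.4714
  4     1,075.00       785.7825     3,143.1301
  5     1,075.00       726.5673     3,632.8365
  6     1,075.00       671.8144     4,030.8865
  7    11,075.00     6,399.6772    44,797.7404
  Σ                 11,346.7395    60,986.2236
Price P = Σ PV = 11,346.7395.
Macaulay duration = Σ(t·PV) / P = 60,986.2236 / 11,346.7395 = 5.37478 years.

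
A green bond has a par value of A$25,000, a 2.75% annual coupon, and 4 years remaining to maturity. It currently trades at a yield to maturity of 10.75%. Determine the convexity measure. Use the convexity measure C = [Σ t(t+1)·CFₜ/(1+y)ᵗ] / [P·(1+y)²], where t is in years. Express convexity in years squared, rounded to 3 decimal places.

15.303

With y = 0.1075:
  t   CF        PV=CF/(1+0.1075)^t    t·PV        t(t+1)·PV
  1       687.50       620.7675       620.7675       1,241.5350
  2       687.50       560.5124     1,121.0248       3,363.0745
  3       687.50       506.1060     1,518.3180       6,073.2722
  4    25,687.50    17,074.4569    68,297.8278     341,489.1388
  Σ                 18,761.8429    71,557.9381     352,167.0204
P = 18,761.8429.
Convexity = Σ t(t+1)·PV / [P·(1+y)²] = 352,167.0204 / (18,761.8429 × 1.226556) = 15.30332.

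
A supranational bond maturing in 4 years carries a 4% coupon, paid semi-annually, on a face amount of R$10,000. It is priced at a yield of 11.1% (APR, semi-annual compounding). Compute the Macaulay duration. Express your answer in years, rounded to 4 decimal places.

Periodic yield y = 0.0555. Discount each cash flow and weight by its period:
  t   CF        PV=CF/(1+0.0555)^t    t·PV
  1       200.00       189.4837       189.4837
  2       200.00       179.5203       359.0406
  3       200.00       170.0808       510.2424
  4       200.00       161.1377       644.5506
  5       200.00       152.6648       763.3238
  6       200.00       144.6374       867.8243
  7       200.00       137.0321       959.2247
  8    10,200.00     6,621.1629    52,969.3029
  Σ                  7,755.7195    57,262.9930
Price P = Σ PV = 7,755.7195.
Macaulay duration = Σ(t·PV) / P = 57,262.9930 / 7,755.7195 = 7.38332 half-year periods.
In years: 7.38332 / 2 = 3.69166 years.

3.6917 years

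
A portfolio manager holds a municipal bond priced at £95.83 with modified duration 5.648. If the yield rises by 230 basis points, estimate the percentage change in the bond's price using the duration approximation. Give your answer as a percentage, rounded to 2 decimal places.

Duration approximation: ΔP/P ≈ -D_mod · Δy = -5.648 × (+0.023) = -0.129904.
As a percentage: -12.9904%.

-12.99%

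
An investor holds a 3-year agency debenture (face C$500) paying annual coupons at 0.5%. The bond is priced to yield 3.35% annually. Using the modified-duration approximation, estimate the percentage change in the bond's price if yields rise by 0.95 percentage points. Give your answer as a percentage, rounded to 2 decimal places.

-2.74%

Periodic yield y = 0.0335. Modified duration first:
  t   CF        PV=CF/(1+0.0335)^t    t·PV
  1         2.50         2.4190         2.4190
  2         2.50         2.3406         4.6811
  3       502.50       455.2025     1,365.6075
  Σ                    459.9620     1,372.7075
P = 459.9620; D_Mac = 2.98439 yrs; D_mod = 2.98439/(1+0.0335) = 2.88766 yrs.
ΔP/P ≈ -D_mod · Δy = -2.88766 × (+0.0095) = -0.027433 = -2.7433%.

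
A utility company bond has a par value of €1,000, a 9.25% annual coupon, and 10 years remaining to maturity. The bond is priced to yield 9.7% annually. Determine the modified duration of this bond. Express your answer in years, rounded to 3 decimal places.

Periodic yield y = 0.097. First find Macaulay duration:
  t   CF        PV=CF/(1+0.097)^t    t·PV
  1        92.50        84.3209        84.3209
  2        92.50        76.8650       153.7299
  3        92.50        70.0683       210.2050
  4        92.50        63.8727       255.4908
  5        92.50        58.2249       291.1244
  6        92.50        53.0765       318.4588
  7        92.50        48.3833       338.6830
  8        92.50        44.1051       352.8407
  9        92.50        40.2052       361.8467
  10    1,092.50       432.8677     4,328.6769
  Σ                    971.9895     6,695.3771
P = 971.9895; Macaulay duration = 6,695.3771 / 971.9895 = 6.88832 years.
Modified duration = D_Mac / (1 + y) = 6.88832 / 1.097 = 6.27924 years.

6.279 years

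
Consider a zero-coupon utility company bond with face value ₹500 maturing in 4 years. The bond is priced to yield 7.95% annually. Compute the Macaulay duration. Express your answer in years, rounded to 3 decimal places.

A zero-coupon bond has a single cash flow at maturity, so its Macaulay duration equals its maturity: 4 years.

4.000 years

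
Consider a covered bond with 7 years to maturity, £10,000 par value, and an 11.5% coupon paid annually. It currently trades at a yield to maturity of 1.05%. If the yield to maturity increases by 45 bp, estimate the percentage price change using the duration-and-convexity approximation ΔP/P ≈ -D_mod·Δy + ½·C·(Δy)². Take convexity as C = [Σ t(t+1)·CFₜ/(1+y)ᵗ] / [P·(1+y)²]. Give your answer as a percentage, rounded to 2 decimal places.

With y = 0.0105:
  t   CF        PV=CF/(1+0.0105)^t    t·PV        t(t+1)·PV
  1     1,150.00     1,138.0505     1,138.0505       2,276.1009
  2     1,150.00     1,126.2251     2,252.4502       6,757.3506
  3     1,150.00     1,114.5226     3,343.5679      13,374.2714
  4     1,150.00     1,102.9417     4,411.7669      22,058.8346
  5     1,150.00     1,091.4812     5,457.4059      32,744.4354
  6     1,150.00     1,080.1397     6,480.8383      45,365.8679
  7    11,150.00    10,363.8386    72,546.8704     580,374.9636
  Σ                 17,017.1995    95,630.9501     702,951.8244
P = 17,017.1995; D_Mac = 5.61966 yrs; D_mod = 5.56127 yrs; C = 40.45431.
Duration effect: -5.56127 × (+0.0045) = -0.025026
Convexity effect: 0.5 × 40.45431 × (0.0045)² = +0.0004096
ΔP/P ≈ -0.025026 + 0.0004096 = -0.024616 = -2.4616%.

-2.46%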